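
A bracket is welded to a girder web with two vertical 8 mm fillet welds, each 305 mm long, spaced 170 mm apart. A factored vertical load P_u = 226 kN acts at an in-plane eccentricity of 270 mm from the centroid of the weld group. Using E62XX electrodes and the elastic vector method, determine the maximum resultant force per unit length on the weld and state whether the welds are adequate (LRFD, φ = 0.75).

E62XX → F_EXX = 620 MPa.
Total weld length L_w = 610 mm. Treat welds as unit-width lines.
Polar moment about centroid: J = 2[d³/12 + d(b/2)²] = 2[305³/12 + 305×85²] = 9136000 mm³.
Direct shear f_v = P/L_w = 226×10³ / 610 = 370.5 N/mm (vertical).
Torsion M = P·e = 226×10³ × 270 = 61020000 N·mm.
Critical point at (x, y) = (85, 152.5) from centroid. f_tx = M·y/J = 1019 N/mm; f_ty = M·x/J = 567.7 N/mm.
Resultant f_max = √[f_tx² + (f_v + f_ty)²] = √[1019² + (370.5 + 567.7)²] = 1385 N/mm.
Capacity per unit length: φr_n = 0.75 × 0.6 × 620 × (0.707 × 8) = 1578 N/mm.
1385 ≤ 1578 → adequate.

f_max ≈ 1380 N/mm; adequate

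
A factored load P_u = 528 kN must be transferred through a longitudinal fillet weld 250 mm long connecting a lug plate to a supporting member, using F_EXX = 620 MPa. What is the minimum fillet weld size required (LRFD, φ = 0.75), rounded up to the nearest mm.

Total weld length L = 250 mm.
Required throat t_e = P_u / (φ × 0.6 F_EXX × L) = 528 / (0.75 × 0.6 × 620 × 250 × 10⁻³) = 7.57 mm.
Required leg w = t_e / 0.707 = 10.71 mm → use 11 mm.

w = 11 mm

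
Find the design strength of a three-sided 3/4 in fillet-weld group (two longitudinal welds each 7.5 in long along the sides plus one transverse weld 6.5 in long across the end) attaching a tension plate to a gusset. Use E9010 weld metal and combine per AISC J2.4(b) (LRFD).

E90XX → F_EXX = 90 ksi.
t_e = 0.707 × 0.75 = 0.5302 in.
R_nwl = 0.6 × 90 × 0.5302 × 15 = 429.5 kips (longitudinal, 2 welds).
R_nwt = 0.6 × 90 × 0.5302 × 6.5 = 186.1 kips (transverse, base value).
(i) R_nwl + R_nwt = 615.6 kips; (ii) 0.85 R_nwl + 1.5 R_nwt = 644.3 kips.
R_n = max = 644.3 kips [governs: (ii)]; φR_n = 483.2 kips.

φR_n ≈ 483 kips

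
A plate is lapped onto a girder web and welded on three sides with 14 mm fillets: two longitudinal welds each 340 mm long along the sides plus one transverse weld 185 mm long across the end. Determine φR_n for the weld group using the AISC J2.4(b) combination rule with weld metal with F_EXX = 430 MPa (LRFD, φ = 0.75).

φR_n ≈ 1660 kN

t_e = 0.707 × 14 = 9.898 mm.
R_nwl = 0.6 × 430 × 9.898 × 680 × 10⁻³ = 1737 kN (longitudinal, 2 welds).
R_nwt = 0.6 × 430 × 9.898 × 185 × 10⁻³ = 472.4 kN (transverse, base value).
(i) R_nwl + R_nwt = 2209 kN; (ii) 0.85 R_nwl + 1.5 R_nwt = 2185 kN.
R_n = max = 2209 kN [governs: (i)]; φR_n = 1657 kN.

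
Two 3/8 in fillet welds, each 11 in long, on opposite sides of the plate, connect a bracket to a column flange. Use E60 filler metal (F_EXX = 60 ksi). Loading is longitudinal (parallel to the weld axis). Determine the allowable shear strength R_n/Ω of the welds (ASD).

R_n/Ω ≈ 105 kips

Effective throat t_e = 0.707 × 0.375 = 0.2651 in.
Total length L = 22 in; A_we = 0.2651 × 22 = 5.833 in².
F_nw = 0.6 F_EXX = 0.6 × 60 = 36 ksi.
R_n = 36 × 5.833 = 210 kips; R_n/Ω = 210/2.0 = 105 kips.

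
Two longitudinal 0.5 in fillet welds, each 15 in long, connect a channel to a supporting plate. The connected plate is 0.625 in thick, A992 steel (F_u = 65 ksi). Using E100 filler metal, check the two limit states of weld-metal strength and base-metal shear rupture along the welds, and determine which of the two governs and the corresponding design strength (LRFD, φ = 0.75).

E100XX → F_EXX = 100 ksi.
t_e = 0.707 × 0.5 = 0.3535 in; L = 30 in.
Weld metal: φR_n = 0.75 × 0.6 × 100 × 0.3535 × 30 = 477.2 kip.
Base metal (shear rupture): φR_n = 0.75 × 0.6 × 65 × 0.625 × 30 = 548.4 kip.
Governing: weld metal.

φR_n ≈ 477 kip (weld metal governs)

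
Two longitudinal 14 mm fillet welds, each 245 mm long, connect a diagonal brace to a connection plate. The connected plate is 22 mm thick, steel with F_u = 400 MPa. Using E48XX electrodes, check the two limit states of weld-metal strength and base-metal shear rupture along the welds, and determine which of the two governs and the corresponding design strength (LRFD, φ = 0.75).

E48XX → F_EXX = 480 MPa.
t_e = 0.707 × 14 = 9.898 mm; L = 490 mm.
Weld metal: φR_n = 0.75 × 0.6 × 480 × 9.898 × 490 × 10⁻³ = 1048 kN.
Base metal (shear rupture): φR_n = 0.75 × 0.6 × 400 × 22 × 490 × 10⁻³ = 1940 kN.
Governing: weld metal.

φR_n ≈ 1050 kN (weld metal governs)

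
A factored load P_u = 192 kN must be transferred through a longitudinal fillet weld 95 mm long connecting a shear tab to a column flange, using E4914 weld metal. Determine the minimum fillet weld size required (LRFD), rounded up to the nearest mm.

w = 13 mm

E49XX → F_EXX = 490 MPa.
Total weld length L = 95 mm.
Required throat t_e = P_u / (φ × 0.6 F_EXX × L) = 192 / (0.75 × 0.6 × 490 × 95 × 10⁻³) = 9.166 mm.
Required leg w = t_e / 0.707 = 12.96 mm → use 13 mm.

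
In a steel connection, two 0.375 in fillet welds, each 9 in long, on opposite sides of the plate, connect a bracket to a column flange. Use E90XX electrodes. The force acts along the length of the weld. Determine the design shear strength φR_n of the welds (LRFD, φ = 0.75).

φR_n ≈ 193 kips

E90XX → F_EXX = 90 ksi.
Effective throat t_e = 0.707 × 0.375 = 0.2651 in.
Total length L = 18 in; A_we = 0.2651 × 18 = 4.772 in².
F_nw = 0.6 F_EXX = 0.6 × 90 = 54 ksi.
φR_n = 0.75 × 54 × 4.772 = 193.3 kips.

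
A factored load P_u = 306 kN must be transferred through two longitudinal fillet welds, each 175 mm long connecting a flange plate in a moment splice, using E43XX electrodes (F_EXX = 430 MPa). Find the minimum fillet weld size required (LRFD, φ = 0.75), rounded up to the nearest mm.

Total weld length L = 350 mm.
Required throat t_e = P_u / (φ × 0.6 F_EXX × L) = 306 / (0.75 × 0.6 × 430 × 350 × 10⁻³) = 4.518 mm.
Required leg w = t_e / 0.707 = 6.391 mm → use 7 mm.

w = 7 mm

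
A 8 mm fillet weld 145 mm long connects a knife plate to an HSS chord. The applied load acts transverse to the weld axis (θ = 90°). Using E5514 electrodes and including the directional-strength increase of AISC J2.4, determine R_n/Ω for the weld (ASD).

E55XX → F_EXX = 550 MPa.
t_e = 0.707 × 8 = 5.656 mm; A_we = 5.656 × 145 = 820.1 mm².
Directional factor: 1.0 + 0.5 sin^1.5(90°) = 1.5.
F_nw = 0.6 × 550 × 1.5 = 495 MPa.
R_n/Ω = (495 × 820.1) / 2.0 × 10⁻³ = 203 kN.

R_n/Ω ≈ 203 kN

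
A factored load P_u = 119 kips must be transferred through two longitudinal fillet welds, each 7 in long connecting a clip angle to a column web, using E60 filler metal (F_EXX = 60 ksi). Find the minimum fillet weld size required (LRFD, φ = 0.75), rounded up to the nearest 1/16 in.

Total weld length L = 14 in.
Required throat t_e = P_u / (φ × 0.6 F_EXX × L) = 119 / (0.75 × 0.6 × 60 × 14) = 0.3148 in.
Required leg w = t_e / 0.707 = 0.4453 in → use 1/2 in.

w = 1/2 in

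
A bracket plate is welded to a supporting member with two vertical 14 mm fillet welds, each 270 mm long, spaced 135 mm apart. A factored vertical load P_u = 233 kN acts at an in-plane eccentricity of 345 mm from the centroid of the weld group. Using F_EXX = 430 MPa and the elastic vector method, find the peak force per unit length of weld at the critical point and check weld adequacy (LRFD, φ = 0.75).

Total weld length L_w = 540 mm. Treat welds as unit-width lines.
Polar moment about centroid: J = 2[d³/12 + d(b/2)²] = 2[270³/12 + 270×67.5²] = 5741000 mm³.
Direct shear f_v = P/L_w = 233×10³ / 540 = 431.5 N/mm (vertical).
Torsion M = P·e = 233×10³ × 345 = 80385000 N·mm.
Critical point at (x, y) = (67.5, 135) from centroid. f_tx = M·y/J = 1890 N/mm; f_ty = M·x/J = 945.1 N/mm.
Resultant f_max = √[f_tx² + (f_v + f_ty)²] = √[1890² + (431.5 + 945.1)²] = 2338 N/mm.
Capacity per unit length: φr_n = 0.75 × 0.6 × 430 × (0.707 × 14) = 1915 N/mm.
2338 > 1915 → NOT adequate.

f_max ≈ 2340 N/mm; NOT adequate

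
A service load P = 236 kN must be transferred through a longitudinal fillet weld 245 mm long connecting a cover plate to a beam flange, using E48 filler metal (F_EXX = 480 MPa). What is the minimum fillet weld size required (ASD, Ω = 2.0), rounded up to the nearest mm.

Total weld length L = 245 mm.
Required throat t_e = P × Ω / (0.6 F_EXX × L) = 236 × 2.0 / (0.6 × 480 × 245 × 10⁻³) = 6.689 mm.
Required leg w = t_e / 0.707 = 9.462 mm → use 10 mm.

w = 10 mm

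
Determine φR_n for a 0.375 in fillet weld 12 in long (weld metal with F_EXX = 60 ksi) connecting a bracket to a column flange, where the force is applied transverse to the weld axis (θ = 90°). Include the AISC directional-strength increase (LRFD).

t_e = 0.707 × 0.375 = 0.2651 in; A_we = 0.2651 × 12 = 3.181 in².
Directional factor: 1.0 + 0.5 sin^1.5(90°) = 1.5.
F_nw = 0.6 × 60 × 1.5 = 54 ksi.
φR_n = 0.75 × 54 × 3.181 = 128.9 kips.

φR_n ≈ 129 kips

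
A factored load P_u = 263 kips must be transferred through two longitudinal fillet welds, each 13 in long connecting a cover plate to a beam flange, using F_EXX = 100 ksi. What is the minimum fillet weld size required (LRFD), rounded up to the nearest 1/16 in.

w = 3/8 in

Total weld length L = 26 in.
Required throat t_e = P_u / (φ × 0.6 F_EXX × L) = 263 / (0.75 × 0.6 × 100 × 26) = 0.2248 in.
Required leg w = t_e / 0.707 = 0.3179 in → use 3/8 in.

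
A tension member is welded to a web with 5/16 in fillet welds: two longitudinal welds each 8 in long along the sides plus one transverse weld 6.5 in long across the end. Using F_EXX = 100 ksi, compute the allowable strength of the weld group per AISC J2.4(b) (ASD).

R_n/Ω ≈ 155 kips

t_e = 0.707 × 0.3125 = 0.2209 in.
R_nwl = 0.6 × 100 × 0.2209 × 16 = 212.1 kips (longitudinal, 2 welds).
R_nwt = 0.6 × 100 × 0.2209 × 6.5 = 86.17 kips (transverse, base value).
(i) R_nwl + R_nwt = 298.3 kips; (ii) 0.85 R_nwl + 1.5 R_nwt = 309.5 kips.
R_n = max = 309.5 kips [governs: (ii)]; R_n/Ω = 154.8 kips.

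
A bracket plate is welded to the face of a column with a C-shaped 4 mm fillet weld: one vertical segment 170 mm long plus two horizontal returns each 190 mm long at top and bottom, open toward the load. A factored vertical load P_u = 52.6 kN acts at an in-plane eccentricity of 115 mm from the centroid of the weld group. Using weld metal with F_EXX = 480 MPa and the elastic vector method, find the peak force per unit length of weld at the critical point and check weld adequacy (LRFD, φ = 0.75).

f_max ≈ 255 N/mm; adequate

Total weld length L_w = 550 mm. Treat welds as unit-width lines.
Centroid: x̄ = 2×190×95 / 550 = 65.64 mm from the vertical weld.
Polar moment about centroid: J = I_x + I_y = [170³/12 + 2×190×85²] + [170×65.64² + 2(190³/12 + 190×29.36²)] = 5358000 mm³.
Direct shear f_v = P/L_w = 52.6×10³ / 550 = 95.64 N/mm (vertical).
Torsion M = P·e = 52.6×10³ × 115 = 6049000 N·mm.
Critical point at (x, y) = (124.4, 85) from centroid. f_tx = M·y/J = 95.96 N/mm; f_ty = M·x/J = 140.4 N/mm.
Resultant f_max = √[f_tx² + (f_v + f_ty)²] = √[95.96² + (95.64 + 140.4)²] = 254.8 N/mm.
Capacity per unit length: φr_n = 0.75 × 0.6 × 480 × (0.707 × 4) = 610.8 N/mm.
254.8 ≤ 610.8 → adequate.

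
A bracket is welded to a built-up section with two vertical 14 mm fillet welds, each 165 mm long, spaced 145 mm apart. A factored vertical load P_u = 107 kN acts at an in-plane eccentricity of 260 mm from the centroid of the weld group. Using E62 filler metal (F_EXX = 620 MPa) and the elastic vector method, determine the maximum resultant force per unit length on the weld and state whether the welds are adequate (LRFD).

Total weld length L_w = 330 mm. Treat welds as unit-width lines.
Polar moment about centroid: J = 2[d³/12 + d(b/2)²] = 2[165³/12 + 165×72.5²] = 2483000 mm³.
Direct shear f_v = P/L_w = 107×10³ / 330 = 324.2 N/mm (vertical).
Torsion M = P·e = 107×10³ × 260 = 27820000 N·mm.
Critical point at (x, y) = (72.5, 82.5) from centroid. f_tx = M·y/J = 924.3 N/mm; f_ty = M·x/J = 812.2 N/mm.
Resultant f_max = √[f_tx² + (f_v + f_ty)²] = √[924.3² + (324.2 + 812.2)²] = 1465 N/mm.
Capacity per unit length: φr_n = 0.75 × 0.6 × 620 × (0.707 × 14) = 2762 N/mm.
1465 ≤ 2762 → adequate.

f_max ≈ 1460 N/mm; adequate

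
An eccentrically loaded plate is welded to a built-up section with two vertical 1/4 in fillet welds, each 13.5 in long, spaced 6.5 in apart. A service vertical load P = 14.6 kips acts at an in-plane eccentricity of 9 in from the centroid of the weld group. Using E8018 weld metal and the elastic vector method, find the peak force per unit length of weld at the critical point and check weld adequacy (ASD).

f_max ≈ 1.72 kip/in; adequate

E80XX → F_EXX = 80 ksi.
Total weld length L_w = 27 in. Treat welds as unit-width lines.
Polar moment about centroid: J = 2[d³/12 + d(b/2)²] = 2[13.5³/12 + 13.5×3.25²] = 695.2 in³.
Direct shear f_v = P/L_w = 14.6 / 27 = 0.5407 kip/in (vertical).
Torsion M = P·e = 14.6 × 9 = 131.4 kip·in.
Critical point at (x, y) = (3.25, 6.75) from centroid. f_tx = M·y/J = 1.276 kip/in; f_ty = M·x/J = 0.6142 kip/in.
Resultant f_max = √[f_tx² + (f_v + f_ty)²] = √[1.276² + (0.5407 + 0.6142)²] = 1.721 kip/in.
Capacity per unit length: r_n/Ω = (1/2.0) × 0.6 × 80 × (0.707 × 0.25) = 4.242 kip/in.
1.721 ≤ 4.242 → adequate.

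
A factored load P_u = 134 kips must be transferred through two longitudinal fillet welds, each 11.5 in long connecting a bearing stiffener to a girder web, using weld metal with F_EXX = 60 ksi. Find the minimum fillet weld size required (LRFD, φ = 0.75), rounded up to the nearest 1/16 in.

w = 5/16 in

Total weld length L = 23 in.
Required throat t_e = P_u / (φ × 0.6 F_EXX × L) = 134 / (0.75 × 0.6 × 60 × 23) = 0.2158 in.
Required leg w = t_e / 0.707 = 0.3052 in → use 5/16 in.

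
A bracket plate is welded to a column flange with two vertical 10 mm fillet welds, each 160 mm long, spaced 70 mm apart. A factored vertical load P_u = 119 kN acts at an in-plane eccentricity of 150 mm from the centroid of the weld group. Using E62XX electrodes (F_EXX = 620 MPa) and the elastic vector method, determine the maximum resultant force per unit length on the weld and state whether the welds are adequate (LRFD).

Total weld length L_w = 320 mm. Treat welds as unit-width lines.
Polar moment about centroid: J = 2[d³/12 + d(b/2)²] = 2[160³/12 + 160×35²] = 1075000 mm³.
Direct shear f_v = P/L_w = 119×10³ / 320 = 371.9 N/mm (vertical).
Torsion M = P·e = 119×10³ × 150 = 17850000 N·mm.
Critical point at (x, y) = (35, 80) from centroid. f_tx = M·y/J = 1329 N/mm; f_ty = M·x/J = 581.3 N/mm.
Resultant f_max = √[f_tx² + (f_v + f_ty)²] = √[1329² + (371.9 + 581.3)²] = 1635 N/mm.
Capacity per unit length: φr_n = 0.75 × 0.6 × 620 × (0.707 × 10) = 1973 N/mm.
1635 ≤ 1973 → adequate.

f_max ≈ 1640 N/mm; adequate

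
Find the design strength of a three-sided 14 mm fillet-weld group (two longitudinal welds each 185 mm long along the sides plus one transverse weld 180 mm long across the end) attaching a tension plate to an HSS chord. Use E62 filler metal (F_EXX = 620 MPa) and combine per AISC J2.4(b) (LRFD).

φR_n ≈ 1610 kN

t_e = 0.707 × 14 = 9.898 mm.
R_nwl = 0.6 × 620 × 9.898 × 370 × 10⁻³ = 1362 kN (longitudinal, 2 welds).
R_nwt = 0.6 × 620 × 9.898 × 180 × 10⁻³ = 662.8 kN (transverse, base value).
(i) R_nwl + R_nwt = 2025 kN; (ii) 0.85 R_nwl + 1.5 R_nwt = 2152 kN.
R_n = max = 2152 kN [governs: (ii)]; φR_n = 1614 kN.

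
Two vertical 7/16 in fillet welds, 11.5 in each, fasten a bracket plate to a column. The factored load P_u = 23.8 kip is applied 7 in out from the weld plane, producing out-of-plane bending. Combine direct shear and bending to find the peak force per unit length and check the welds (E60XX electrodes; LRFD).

f_max ≈ 3.92 kip/in; adequate

E60XX → F_EXX = 60 ksi.
L_w = 2 × 11.5 = 23 in; section modulus (unit throat) S = 2 × L²/6 = 44.08 in².
Direct shear f_v = P/L_w = 23.8/23 = 1.035 kip/in.
Moment M = P × e = 23.8 × 7 = 166.6 kip·in; bending f_b = M/S = 3.779 kip/in.
f_max = √(f_v² + f_b²) = √(1.035² + 3.779²) = 3.918 kip/in.
φr_n = 0.75 × 0.6 × 60 × (0.707 × 0.4375) = 8.351 kip/in → adequate.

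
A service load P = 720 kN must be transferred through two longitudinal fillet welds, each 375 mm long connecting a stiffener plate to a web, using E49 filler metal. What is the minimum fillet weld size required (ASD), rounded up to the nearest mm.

w = 10 mm

E49XX → F_EXX = 490 MPa.
Total weld length L = 750 mm.
Required throat t_e = P × Ω / (0.6 F_EXX × L) = 720 × 2.0 / (0.6 × 490 × 750 × 10⁻³) = 6.531 mm.
Required leg w = t_e / 0.707 = 9.237 mm → use 10 mm.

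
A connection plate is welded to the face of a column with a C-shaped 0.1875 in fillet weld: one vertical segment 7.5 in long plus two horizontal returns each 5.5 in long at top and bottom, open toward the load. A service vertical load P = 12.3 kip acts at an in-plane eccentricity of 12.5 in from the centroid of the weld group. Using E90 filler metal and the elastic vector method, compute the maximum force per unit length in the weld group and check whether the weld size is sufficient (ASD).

E90XX → F_EXX = 90 ksi.
Total weld length L_w = 18.5 in. Treat welds as unit-width lines.
Centroid: x̄ = 2×5.5×2.75 / 18.5 = 1.635 in from the vertical weld.
Polar moment about centroid: J = I_x + I_y = [7.5³/12 + 2×5.5×3.75²] + [7.5×1.635² + 2(5.5³/12 + 5.5×1.115²)] = 251.3 in³.
Direct shear f_v = P/L_w = 12.3 / 18.5 = 0.6649 kip/in (vertical).
Torsion M = P·e = 12.3 × 12.5 = 153.75 kip·in.
Critical point at (x, y) = (3.865, 3.75) from centroid. f_tx = M·y/J = 2.294 kip/in; f_ty = M·x/J = 2.365 kip/in.
Resultant f_max = √[f_tx² + (f_v + f_ty)²] = √[2.294² + (0.6649 + 2.365)²] = 3.8 kip/in.
Capacity per unit length: r_n/Ω = (1/2.0) × 0.6 × 90 × (0.707 × 0.1875) = 3.579 kip/in.
3.8 > 3.579 → NOT adequate.

f_max ≈ 3.8 kip/in; NOT adequate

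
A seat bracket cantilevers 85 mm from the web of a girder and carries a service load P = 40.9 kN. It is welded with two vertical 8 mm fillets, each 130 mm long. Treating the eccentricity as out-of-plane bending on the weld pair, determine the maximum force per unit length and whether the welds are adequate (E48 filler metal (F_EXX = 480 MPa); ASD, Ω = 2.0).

L_w = 2 × 130 = 260 mm; section modulus (unit throat) S = 2 × L²/6 = 5633 mm².
Direct shear f_v = P/L_w = 40.9×10³/260 = 157.3 N/mm.
Moment M = P × e = 40.9×10³ × 85 = 3476500 N·mm; bending f_b = M/S = 617.1 N/mm.
f_max = √(f_v² + f_b²) = √(157.3² + 617.1²) = 636.9 N/mm.
r_n/Ω = (1/2.0) × 0.6 × 480 × (0.707 × 8) = 814.5 N/mm → adequate.

f_max ≈ 637 N/mm; adequate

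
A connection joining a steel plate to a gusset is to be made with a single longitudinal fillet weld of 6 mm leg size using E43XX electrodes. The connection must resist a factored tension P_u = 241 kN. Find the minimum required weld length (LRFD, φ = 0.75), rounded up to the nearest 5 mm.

L = 295 mm

E43XX → F_EXX = 430 MPa.
Throat t_e = 0.707 × 6 = 4.242 mm.
φr_n = 0.75 × 0.6 × 430 × 4.242 × 10⁻³ = 0.8208 kN/mm.
L_req = P_u / φr_n = 241 / 0.8208 = 293.6 mm total.
Round up → use L = 295 mm.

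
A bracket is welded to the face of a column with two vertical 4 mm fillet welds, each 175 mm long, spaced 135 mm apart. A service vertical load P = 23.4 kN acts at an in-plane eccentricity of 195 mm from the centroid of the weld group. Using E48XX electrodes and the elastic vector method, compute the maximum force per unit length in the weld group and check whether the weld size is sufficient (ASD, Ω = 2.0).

E48XX → F_EXX = 480 MPa.
Total weld length L_w = 350 mm. Treat welds as unit-width lines.
Polar moment about centroid: J = 2[d³/12 + d(b/2)²] = 2[175³/12 + 175×67.5²] = 2488000 mm³.
Direct shear f_v = P/L_w = 23.4×10³ / 350 = 66.86 N/mm (vertical).
Torsion M = P·e = 23.4×10³ × 195 = 4563000 N·mm.
Critical point at (x, y) = (67.5, 87.5) from centroid. f_tx = M·y/J = 160.5 N/mm; f_ty = M·x/J = 123.8 N/mm.
Resultant f_max = √[f_tx² + (f_v + f_ty)²] = √[160.5² + (66.86 + 123.8)²] = 249.2 N/mm.
Capacity per unit length: r_n/Ω = (1/2.0) × 0.6 × 480 × (0.707 × 4) = 407.2 N/mm.
249.2 ≤ 407.2 → adequate.

f_max ≈ 249 N/mm; adequate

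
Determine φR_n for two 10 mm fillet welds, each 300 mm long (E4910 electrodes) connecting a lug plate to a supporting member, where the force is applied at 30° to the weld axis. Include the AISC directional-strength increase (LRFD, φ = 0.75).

φR_n ≈ 1100 kN

E49XX → F_EXX = 490 MPa.
t_e = 0.707 × 10 = 7.07 mm; A_we = 7.07 × 600 = 4242 mm².
Directional factor: 1.0 + 0.5 sin^1.5(30°) = 1.177.
F_nw = 0.6 × 490 × 1.177 = 346 MPa.
φR_n = 0.75 × 346 × 4242 × 10⁻³ = 1101 kN.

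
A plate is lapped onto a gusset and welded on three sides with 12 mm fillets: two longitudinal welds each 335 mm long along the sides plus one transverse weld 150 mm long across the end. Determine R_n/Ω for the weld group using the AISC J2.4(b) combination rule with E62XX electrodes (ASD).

E62XX → F_EXX = 620 MPa.
t_e = 0.707 × 12 = 8.484 mm.
R_nwl = 0.6 × 620 × 8.484 × 670 × 10⁻³ = 2115 kN (longitudinal, 2 welds).
R_nwt = 0.6 × 620 × 8.484 × 150 × 10⁻³ = 473.4 kN (transverse, base value).
(i) R_nwl + R_nwt = 2588 kN; (ii) 0.85 R_nwl + 1.5 R_nwt = 2507 kN.
R_n = max = 2588 kN [governs: (i)]; R_n/Ω = 1294 kN.

R_n/Ω ≈ 1290 kN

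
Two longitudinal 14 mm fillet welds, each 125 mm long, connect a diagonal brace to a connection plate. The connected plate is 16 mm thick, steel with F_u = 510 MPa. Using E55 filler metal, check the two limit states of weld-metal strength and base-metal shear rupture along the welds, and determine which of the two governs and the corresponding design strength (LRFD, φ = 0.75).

E55XX → F_EXX = 550 MPa.
t_e = 0.707 × 14 = 9.898 mm; L = 250 mm.
Weld metal: φR_n = 0.75 × 0.6 × 550 × 9.898 × 250 × 10⁻³ = 612.4 kN.
Base metal (shear rupture): φR_n = 0.75 × 0.6 × 510 × 16 × 250 × 10⁻³ = 918 kN.
Governing: weld metal.

φR_n ≈ 612 kN (weld metal governs)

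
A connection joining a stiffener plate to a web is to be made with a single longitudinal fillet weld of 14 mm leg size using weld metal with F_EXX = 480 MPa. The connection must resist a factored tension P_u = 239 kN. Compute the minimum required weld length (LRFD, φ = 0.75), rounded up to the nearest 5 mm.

L = 115 mm

Throat t_e = 0.707 × 14 = 9.898 mm.
φr_n = 0.75 × 0.6 × 480 × 9.898 × 10⁻³ = 2.138 kN/mm.
L_req = P_u / φr_n = 239 / 2.138 = 111.8 mm total.
Round up → use L = 115 mm.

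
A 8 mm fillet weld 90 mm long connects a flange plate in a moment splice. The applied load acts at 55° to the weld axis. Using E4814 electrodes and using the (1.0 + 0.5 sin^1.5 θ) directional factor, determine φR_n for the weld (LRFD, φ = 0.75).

φR_n ≈ 151 kN

E48XX → F_EXX = 480 MPa.
t_e = 0.707 × 8 = 5.656 mm; A_we = 5.656 × 90 = 509 mm².
Directional factor: 1.0 + 0.5 sin^1.5(55°) = 1.371.
F_nw = 0.6 × 480 × 1.371 = 394.8 MPa.
φR_n = 0.75 × 394.8 × 509 × 10⁻³ = 150.7 kN.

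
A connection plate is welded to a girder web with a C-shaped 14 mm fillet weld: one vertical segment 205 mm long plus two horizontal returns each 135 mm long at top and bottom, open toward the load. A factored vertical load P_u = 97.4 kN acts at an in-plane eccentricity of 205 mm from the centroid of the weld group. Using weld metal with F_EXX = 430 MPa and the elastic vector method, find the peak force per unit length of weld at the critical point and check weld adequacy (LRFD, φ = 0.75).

f_max ≈ 781 N/mm; adequate

Total weld length L_w = 475 mm. Treat welds as unit-width lines.
Centroid: x̄ = 2×135×67.5 / 475 = 38.37 mm from the vertical weld.
Polar moment about centroid: J = I_x + I_y = [205³/12 + 2×135×102.5²] + [205×38.37² + 2(135³/12 + 135×29.13²)] = 4496000 mm³.
Direct shear f_v = P/L_w = 97.4×10³ / 475 = 205.1 N/mm (vertical).
Torsion M = P·e = 97.4×10³ × 205 = 19967000 N·mm.
Critical point at (x, y) = (96.63, 102.5) from centroid. f_tx = M·y/J = 455.2 N/mm; f_ty = M·x/J = 429.2 N/mm.
Resultant f_max = √[f_tx² + (f_v + f_ty)²] = √[455.2² + (205.1 + 429.2)²] = 780.7 N/mm.
Capacity per unit length: φr_n = 0.75 × 0.6 × 430 × (0.707 × 14) = 1915 N/mm.
780.7 ≤ 1915 → adequate.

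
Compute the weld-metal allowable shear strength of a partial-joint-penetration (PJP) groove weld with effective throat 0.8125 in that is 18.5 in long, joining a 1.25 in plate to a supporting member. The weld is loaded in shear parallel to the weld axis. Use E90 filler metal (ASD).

E90XX → F_EXX = 90 ksi.
Effective throat (given) t_e = 0.8125 in.
A_we = 0.8125 × 18.5 = 15.03 in².
F_nw = 0.6 F_EXX = 54 ksi.
R_n/Ω = (54 × 15.03) / 2.0 = 405.8 kip.

R_n/Ω ≈ 406 kip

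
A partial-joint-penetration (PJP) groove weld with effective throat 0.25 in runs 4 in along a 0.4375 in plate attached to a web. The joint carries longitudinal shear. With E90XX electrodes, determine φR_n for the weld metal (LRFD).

E90XX → F_EXX = 90 ksi.
Effective throat (given) t_e = 0.25 in.
A_we = 0.25 × 4 = 1 in².
F_nw = 0.6 F_EXX = 54 ksi.
φR_n = 0.75 × 54 × 1 = 40.5 kip.

φR_n ≈ 40.5 kip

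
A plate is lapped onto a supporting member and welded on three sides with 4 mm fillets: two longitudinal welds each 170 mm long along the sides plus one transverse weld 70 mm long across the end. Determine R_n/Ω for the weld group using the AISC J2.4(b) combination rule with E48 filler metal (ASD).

E48XX → F_EXX = 480 MPa.
t_e = 0.707 × 4 = 2.828 mm.
R_nwl = 0.6 × 480 × 2.828 × 340 × 10⁻³ = 276.9 kN (longitudinal, 2 welds).
R_nwt = 0.6 × 480 × 2.828 × 70 × 10⁻³ = 57.01 kN (transverse, base value).
(i) R_nwl + R_nwt = 333.9 kN; (ii) 0.85 R_nwl + 1.5 R_nwt = 320.9 kN.
R_n = max = 333.9 kN [governs: (i)]; R_n/Ω = 167 kN.

R_n/Ω ≈ 167 kN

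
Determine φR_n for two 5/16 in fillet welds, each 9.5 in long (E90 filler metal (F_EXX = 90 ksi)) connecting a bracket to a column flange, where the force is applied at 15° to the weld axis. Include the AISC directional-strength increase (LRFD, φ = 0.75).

t_e = 0.707 × 0.3125 = 0.2209 in; A_we = 0.2209 × 19 = 4.198 in².
Directional factor: 1.0 + 0.5 sin^1.5(15°) = 1.066.
F_nw = 0.6 × 90 × 1.066 = 57.56 ksi.
φR_n = 0.75 × 57.56 × 4.198 = 181.2 kip.

φR_n ≈ 181 kip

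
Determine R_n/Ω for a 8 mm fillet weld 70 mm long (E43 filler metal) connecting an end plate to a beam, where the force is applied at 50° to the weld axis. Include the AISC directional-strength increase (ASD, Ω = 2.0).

E43XX → F_EXX = 430 MPa.
t_e = 0.707 × 8 = 5.656 mm; A_we = 5.656 × 70 = 395.9 mm².
Directional factor: 1.0 + 0.5 sin^1.5(50°) = 1.335.
F_nw = 0.6 × 430 × 1.335 = 344.5 MPa.
R_n/Ω = (344.5 × 395.9) / 2.0 × 10⁻³ = 68.2 kN.

R_n/Ω ≈ 68.2 kN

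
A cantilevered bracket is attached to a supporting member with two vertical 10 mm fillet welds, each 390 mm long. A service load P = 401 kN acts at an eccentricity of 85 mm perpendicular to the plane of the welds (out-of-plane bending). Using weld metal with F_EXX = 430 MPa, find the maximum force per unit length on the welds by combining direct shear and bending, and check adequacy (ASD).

f_max ≈ 846 N/mm; adequate

L_w = 2 × 390 = 780 mm; section modulus (unit throat) S = 2 × L²/6 = 50700 mm².
Direct shear f_v = P/L_w = 401×10³/780 = 514.1 N/mm.
Moment M = P × e = 401×10³ × 85 = 34085000 N·mm; bending f_b = M/S = 672.3 N/mm.
f_max = √(f_v² + f_b²) = √(514.1² + 672.3²) = 846.3 N/mm.
r_n/Ω = (1/2.0) × 0.6 × 430 × (0.707 × 10) = 912 N/mm → adequate.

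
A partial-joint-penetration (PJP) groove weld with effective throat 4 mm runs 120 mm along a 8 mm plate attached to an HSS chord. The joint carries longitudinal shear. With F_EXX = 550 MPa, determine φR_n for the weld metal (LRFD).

φR_n ≈ 119 kN

Effective throat (given) t_e = 4 mm.
A_we = 4 × 120 = 480 mm².
F_nw = 0.6 F_EXX = 330 MPa.
φR_n = 0.75 × 330 × 480 × 10⁻³ = 118.8 kN.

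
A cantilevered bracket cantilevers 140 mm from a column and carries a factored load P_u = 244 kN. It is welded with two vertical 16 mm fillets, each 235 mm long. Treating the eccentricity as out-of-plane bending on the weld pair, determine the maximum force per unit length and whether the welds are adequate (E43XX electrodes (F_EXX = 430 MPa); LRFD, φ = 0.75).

L_w = 2 × 235 = 470 mm; section modulus (unit throat) S = 2 × L²/6 = 18410 mm².
Direct shear f_v = P/L_w = 244×10³/470 = 519.1 N/mm.
Moment M = P × e = 244×10³ × 140 = 34160000 N·mm; bending f_b = M/S = 1856 N/mm.
f_max = √(f_v² + f_b²) = √(519.1² + 1856²) = 1927 N/mm.
φr_n = 0.75 × 0.6 × 430 × (0.707 × 16) = 2189 N/mm → adequate.

f_max ≈ 1930 N/mm; adequate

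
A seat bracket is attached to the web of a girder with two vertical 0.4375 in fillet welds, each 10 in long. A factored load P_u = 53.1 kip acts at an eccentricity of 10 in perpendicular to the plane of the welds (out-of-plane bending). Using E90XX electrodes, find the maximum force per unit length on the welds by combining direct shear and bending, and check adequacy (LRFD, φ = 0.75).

E90XX → F_EXX = 90 ksi.
L_w = 2 × 10 = 20 in; section modulus (unit throat) S = 2 × L²/6 = 33.33 in².
Direct shear f_v = P/L_w = 53.1/20 = 2.655 kip/in.
Moment M = P × e = 53.1 × 10 = 531 kip·in; bending f_b = M/S = 15.93 kip/in.
f_max = √(f_v² + f_b²) = √(2.655² + 15.93²) = 16.15 kip/in.
φr_n = 0.75 × 0.6 × 90 × (0.707 × 0.4375) = 12.53 kip/in → NOT adequate.

f_max ≈ 16.1 kip/in; NOT adequate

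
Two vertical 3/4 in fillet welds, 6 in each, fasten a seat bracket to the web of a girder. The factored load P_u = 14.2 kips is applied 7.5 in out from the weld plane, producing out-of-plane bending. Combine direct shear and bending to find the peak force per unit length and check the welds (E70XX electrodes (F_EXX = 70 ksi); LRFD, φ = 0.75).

f_max ≈ 8.95 kip/in; adequate

L_w = 2 × 6 = 12 in; section modulus (unit throat) S = 2 × L²/6 = 12 in².
Direct shear f_v = P/L_w = 14.2/12 = 1.183 kip/in.
Moment M = P × e = 14.2 × 7.5 = 106.5 kip·in; bending f_b = M/S = 8.875 kip/in.
f_max = √(f_v² + f_b²) = √(1.183² + 8.875²) = 8.954 kip/in.
φr_n = 0.75 × 0.6 × 70 × (0.707 × 0.75) = 16.7 kip/in → adequate.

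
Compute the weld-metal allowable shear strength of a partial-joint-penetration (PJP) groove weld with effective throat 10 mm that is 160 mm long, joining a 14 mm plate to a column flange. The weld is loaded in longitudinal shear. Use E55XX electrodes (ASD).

E55XX → F_EXX = 550 MPa.
Effective throat (given) t_e = 10 mm.
A_we = 10 × 160 = 1600 mm².
F_nw = 0.6 F_EXX = 330 MPa.
R_n/Ω = (330 × 1600) / 2.0 × 10⁻³ = 264 kN.

R_n/Ω ≈ 264 kN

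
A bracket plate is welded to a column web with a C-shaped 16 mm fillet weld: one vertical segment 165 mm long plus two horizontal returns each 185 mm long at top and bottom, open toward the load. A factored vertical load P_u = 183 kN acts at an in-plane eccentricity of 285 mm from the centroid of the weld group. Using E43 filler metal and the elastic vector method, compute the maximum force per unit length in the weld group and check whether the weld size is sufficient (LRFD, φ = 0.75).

E43XX → F_EXX = 430 MPa.
Total weld length L_w = 535 mm. Treat welds as unit-width lines.
Centroid: x̄ = 2×185×92.5 / 535 = 63.97 mm from the vertical weld.
Polar moment about centroid: J = I_x + I_y = [165³/12 + 2×185×82.5²] + [165×63.97² + 2(185³/12 + 185×28.53²)] = 4924000 mm³.
Direct shear f_v = P/L_w = 183×10³ / 535 = 342.1 N/mm (vertical).
Torsion M = P·e = 183×10³ × 285 = 52155000 N·mm.
Critical point at (x, y) = (121, 82.5) from centroid. f_tx = M·y/J = 873.8 N/mm; f_ty = M·x/J = 1282 N/mm.
Resultant f_max = √[f_tx² + (f_v + f_ty)²] = √[873.8² + (342.1 + 1282)²] = 1844 N/mm.
Capacity per unit length: φr_n = 0.75 × 0.6 × 430 × (0.707 × 16) = 2189 N/mm.
1844 ≤ 2189 → adequate.

f_max ≈ 1840 N/mm; adequate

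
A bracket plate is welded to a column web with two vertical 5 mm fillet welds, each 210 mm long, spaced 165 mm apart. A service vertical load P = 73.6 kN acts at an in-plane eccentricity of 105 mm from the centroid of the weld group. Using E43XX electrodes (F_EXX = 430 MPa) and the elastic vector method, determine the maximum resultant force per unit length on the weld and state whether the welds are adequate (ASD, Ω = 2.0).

f_max ≈ 369 N/mm; adequate

Total weld length L_w = 420 mm. Treat welds as unit-width lines.
Polar moment about centroid: J = 2[d³/12 + d(b/2)²] = 2[210³/12 + 210×82.5²] = 4402000 mm³.
Direct shear f_v = P/L_w = 73.6×10³ / 420 = 175.2 N/mm (vertical).
Torsion M = P·e = 73.6×10³ × 105 = 7728000 N·mm.
Critical point at (x, y) = (82.5, 105) from centroid. f_tx = M·y/J = 184.3 N/mm; f_ty = M·x/J = 144.8 N/mm.
Resultant f_max = √[f_tx² + (f_v + f_ty)²] = √[184.3² + (175.2 + 144.8)²] = 369.4 N/mm.
Capacity per unit length: r_n/Ω = (1/2.0) × 0.6 × 430 × (0.707 × 5) = 456 N/mm.
369.4 ≤ 456 → adequate.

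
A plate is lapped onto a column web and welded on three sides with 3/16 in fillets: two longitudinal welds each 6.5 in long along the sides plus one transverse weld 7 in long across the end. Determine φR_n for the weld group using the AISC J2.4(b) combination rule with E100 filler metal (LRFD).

E100XX → F_EXX = 100 ksi.
t_e = 0.707 × 0.1875 = 0.1326 in.
R_nwl = 0.6 × 100 × 0.1326 × 13 = 103.4 kip (longitudinal, 2 welds).
R_nwt = 0.6 × 100 × 0.1326 × 7 = 55.68 kip (transverse, base value).
(i) R_nwl + R_nwt = 159.1 kip; (ii) 0.85 R_nwl + 1.5 R_nwt = 171.4 kip.
R_n = max = 171.4 kip [governs: (ii)]; φR_n = 128.6 kip.

φR_n ≈ 129 kip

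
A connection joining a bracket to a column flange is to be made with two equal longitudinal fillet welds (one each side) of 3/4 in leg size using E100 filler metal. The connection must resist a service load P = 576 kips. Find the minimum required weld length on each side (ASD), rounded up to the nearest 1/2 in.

L = 18.5 in on each side

E100XX → F_EXX = 100 ksi.
Throat t_e = 0.707 × 0.75 = 0.5302 in.
r_n/Ω = (0.6 × 100 × 0.5302) / 2.0 = 15.91 kip/in.
L_req = P / (r_n/Ω) = 576 / 15.91 = 36.21 in total.
Per side: 36.21 / 2 = 18.1 in.
Round up → use L = 18.5 in on each side.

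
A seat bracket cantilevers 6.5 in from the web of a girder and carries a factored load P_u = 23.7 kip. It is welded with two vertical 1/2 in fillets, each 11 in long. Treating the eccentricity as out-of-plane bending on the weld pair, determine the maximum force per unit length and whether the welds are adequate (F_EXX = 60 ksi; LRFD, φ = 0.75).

f_max ≈ 3.97 kip/in; adequate

L_w = 2 × 11 = 22 in; section modulus (unit throat) S = 2 × L²/6 = 40.33 in².
Direct shear f_v = P/L_w = 23.7/22 = 1.077 kip/in.
Moment M = P × e = 23.7 × 6.5 = 154.05 kip·in; bending f_b = M/S = 3.819 kip/in.
f_max = √(f_v² + f_b²) = √(1.077² + 3.819²) = 3.968 kip/in.
φr_n = 0.75 × 0.6 × 60 × (0.707 × 0.5) = 9.544 kip/in → adequate.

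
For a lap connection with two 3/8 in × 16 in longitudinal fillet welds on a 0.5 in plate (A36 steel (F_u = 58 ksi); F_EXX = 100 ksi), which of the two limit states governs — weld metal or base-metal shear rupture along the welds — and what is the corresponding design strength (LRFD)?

t_e = 0.707 × 0.375 = 0.2651 in; L = 32 in.
Weld metal: φR_n = 0.75 × 0.6 × 100 × 0.2651 × 32 = 381.8 kip.
Base metal (shear rupture): φR_n = 0.75 × 0.6 × 58 × 0.5 × 32 = 417.6 kip.
Governing: weld metal.

φR_n ≈ 382 kip (weld metal governs)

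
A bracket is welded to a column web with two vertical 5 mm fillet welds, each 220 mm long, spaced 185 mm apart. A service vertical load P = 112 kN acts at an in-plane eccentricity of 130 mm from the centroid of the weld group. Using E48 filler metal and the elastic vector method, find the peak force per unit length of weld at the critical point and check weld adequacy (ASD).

E48XX → F_EXX = 480 MPa.
Total weld length L_w = 440 mm. Treat welds as unit-width lines.
Polar moment about centroid: J = 2[d³/12 + d(b/2)²] = 2[220³/12 + 220×92.5²] = 5539000 mm³.
Direct shear f_v = P/L_w = 112×10³ / 440 = 254.5 N/mm (vertical).
Torsion M = P·e = 112×10³ × 130 = 14560000 N·mm.
Critical point at (x, y) = (92.5, 110) from centroid. f_tx = M·y/J = 289.1 N/mm; f_ty = M·x/J = 243.1 N/mm.
Resultant f_max = √[f_tx² + (f_v + f_ty)²] = √[289.1² + (254.5 + 243.1)²] = 575.6 N/mm.
Capacity per unit length: r_n/Ω = (1/2.0) × 0.6 × 480 × (0.707 × 5) = 509 N/mm.
575.6 > 509 → NOT adequate.

f_max ≈ 576 N/mm; NOT adequate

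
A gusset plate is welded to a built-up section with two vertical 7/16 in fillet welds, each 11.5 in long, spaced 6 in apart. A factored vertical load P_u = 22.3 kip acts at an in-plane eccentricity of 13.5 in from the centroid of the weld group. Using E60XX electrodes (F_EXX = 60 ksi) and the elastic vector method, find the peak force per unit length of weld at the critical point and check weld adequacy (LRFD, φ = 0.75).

f_max ≈ 4.77 kip/in; adequate

Total weld length L_w = 23 in. Treat welds as unit-width lines.
Polar moment about centroid: J = 2[d³/12 + d(b/2)²] = 2[11.5³/12 + 11.5×3²] = 460.5 in³.
Direct shear f_v = P/L_w = 22.3 / 23 = 0.9696 kip/in (vertical).
Torsion M = P·e = 22.3 × 13.5 = 301.05 kip·in.
Critical point at (x, y) = (3, 5.75) from centroid. f_tx = M·y/J = 3.759 kip/in; f_ty = M·x/J = 1.961 kip/in.
Resultant f_max = √[f_tx² + (f_v + f_ty)²] = √[3.759² + (0.9696 + 1.961)²] = 4.767 kip/in.
Capacity per unit length: φr_n = 0.75 × 0.6 × 60 × (0.707 × 0.4375) = 8.351 kip/in.
4.767 ≤ 8.351 → adequate.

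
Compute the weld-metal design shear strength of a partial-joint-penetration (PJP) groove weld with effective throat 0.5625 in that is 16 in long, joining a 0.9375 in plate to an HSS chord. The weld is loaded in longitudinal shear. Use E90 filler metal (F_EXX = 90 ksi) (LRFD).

φR_n ≈ 364 kips

Effective throat (given) t_e = 0.5625 in.
A_we = 0.5625 × 16 = 9 in².
F_nw = 0.6 F_EXX = 54 ksi.
φR_n = 0.75 × 54 × 9 = 364.5 kips.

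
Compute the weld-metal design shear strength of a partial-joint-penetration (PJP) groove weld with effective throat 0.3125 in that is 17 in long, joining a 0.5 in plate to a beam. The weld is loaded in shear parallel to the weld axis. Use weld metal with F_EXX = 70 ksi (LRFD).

φR_n ≈ 167 kip

Effective throat (given) t_e = 0.3125 in.
A_we = 0.3125 × 17 = 5.312 in².
F_nw = 0.6 F_EXX = 42 ksi.
φR_n = 0.75 × 42 × 5.312 = 167.3 kip.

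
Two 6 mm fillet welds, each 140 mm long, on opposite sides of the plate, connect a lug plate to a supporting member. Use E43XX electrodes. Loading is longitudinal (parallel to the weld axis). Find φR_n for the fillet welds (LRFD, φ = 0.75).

φR_n ≈ 230 kN

E43XX → F_EXX = 430 MPa.
Effective throat t_e = 0.707 × 6 = 4.242 mm.
Total length L = 280 mm; A_we = 4.242 × 280 = 1188 mm².
F_nw = 0.6 F_EXX = 0.6 × 430 = 258 MPa.
φR_n = 0.75 × 258 × 1188 × 10⁻³ = 229.8 kN.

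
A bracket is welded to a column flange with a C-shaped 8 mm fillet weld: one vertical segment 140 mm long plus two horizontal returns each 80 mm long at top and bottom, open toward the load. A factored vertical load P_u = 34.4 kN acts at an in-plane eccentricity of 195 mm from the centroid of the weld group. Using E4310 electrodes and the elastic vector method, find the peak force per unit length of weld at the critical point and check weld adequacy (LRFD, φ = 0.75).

E43XX → F_EXX = 430 MPa.
Total weld length L_w = 300 mm. Treat welds as unit-width lines.
Centroid: x̄ = 2×80×40 / 300 = 21.33 mm from the vertical weld.
Polar moment about centroid: J = I_x + I_y = [140³/12 + 2×80×70²] + [140×21.33² + 2(80³/12 + 80×18.67²)] = 1217000 mm³.
Direct shear f_v = P/L_w = 34.4×10³ / 300 = 114.7 N/mm (vertical).
Torsion M = P·e = 34.4×10³ × 195 = 6708000 N·mm.
Critical point at (x, y) = (58.67, 70) from centroid. f_tx = M·y/J = 385.7 N/mm; f_ty = M·x/J = 323.2 N/mm.
Resultant f_max = √[f_tx² + (f_v + f_ty)²] = √[385.7² + (114.7 + 323.2)²] = 583.5 N/mm.
Capacity per unit length: φr_n = 0.75 × 0.6 × 430 × (0.707 × 8) = 1094 N/mm.
583.5 ≤ 1094 → adequate.

f_max ≈ 584 N/mm; adequate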